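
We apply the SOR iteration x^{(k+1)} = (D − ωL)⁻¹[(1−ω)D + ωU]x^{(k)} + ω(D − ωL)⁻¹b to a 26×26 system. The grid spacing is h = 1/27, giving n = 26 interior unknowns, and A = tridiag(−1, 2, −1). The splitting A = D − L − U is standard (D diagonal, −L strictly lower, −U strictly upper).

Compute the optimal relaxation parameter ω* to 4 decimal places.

With n=26, ρ(Jacobi) = cos(π/27) = 0.9932.
√(1−ρ_J²) simplifies to sin(π/27) = 0.11609.
So ω* = 2/1.11609 = 1.7920 (Young).
[ρ_SOR] ω* − 1 = 0.7920.

ω* = 1.7920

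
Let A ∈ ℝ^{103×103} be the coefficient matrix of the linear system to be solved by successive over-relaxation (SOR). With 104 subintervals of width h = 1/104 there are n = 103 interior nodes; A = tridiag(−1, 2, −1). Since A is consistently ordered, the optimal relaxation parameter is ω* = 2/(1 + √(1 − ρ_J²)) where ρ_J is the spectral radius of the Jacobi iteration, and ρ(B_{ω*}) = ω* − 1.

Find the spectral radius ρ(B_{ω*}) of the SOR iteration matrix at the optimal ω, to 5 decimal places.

With n=103, ρ(Jacobi) = cos(π/104) = 0.99954.
√(1−ρ_J²) simplifies to sin(π/104) = 0.030203.
ω* = 2/(1 + 0.030203) = 2/1.030203 = 1.94136.
Hence ρ(B_{ω*}) = 1.94136 − 1 = 0.94136.

ρ_SOR = 0.94136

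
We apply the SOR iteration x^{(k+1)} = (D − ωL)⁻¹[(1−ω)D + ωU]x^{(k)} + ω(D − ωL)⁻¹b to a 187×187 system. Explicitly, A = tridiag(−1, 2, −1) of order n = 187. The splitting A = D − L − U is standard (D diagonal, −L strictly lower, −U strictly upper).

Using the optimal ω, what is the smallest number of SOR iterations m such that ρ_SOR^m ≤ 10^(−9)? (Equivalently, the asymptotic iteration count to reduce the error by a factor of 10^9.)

ρ_J = max_k |cos(kπ/188)| = cos(π/188) = 0.9998604
√(1 − cos²(π/188)) = sin(π/188) ≈ 0.0167098.
ω* = 2/(1 + 0.0167098) = 2/1.0167098 = 1.9671297.
Hence ρ(B_{ω*}) = 1.9671297 − 1 = 0.9671297.
m ≥ 9·ln10 / (−ln 0.9671297) = 620.037; smallest integer m = 621.

m = 621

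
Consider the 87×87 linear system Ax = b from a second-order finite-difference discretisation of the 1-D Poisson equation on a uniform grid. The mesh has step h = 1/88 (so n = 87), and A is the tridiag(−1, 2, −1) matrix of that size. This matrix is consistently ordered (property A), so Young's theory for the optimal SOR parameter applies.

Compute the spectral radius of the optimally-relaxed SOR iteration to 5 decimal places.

ρ_SOR = 0.93108

spectrum of D⁻¹(L+U) = {cos(kπ/88) : 1≤k≤87}; ρ_J = cos(π/88) = 0.99936.
√(1−ρ_J²) = |sin(π/88)| = 0.035692
Young: ω* = 2/(1+√(1−ρ_J²)) = 2/(1+0.035692) = 2/1.035692 = 1.93108.
ρ(B_{ω*}) = ω*−1 = 0.93108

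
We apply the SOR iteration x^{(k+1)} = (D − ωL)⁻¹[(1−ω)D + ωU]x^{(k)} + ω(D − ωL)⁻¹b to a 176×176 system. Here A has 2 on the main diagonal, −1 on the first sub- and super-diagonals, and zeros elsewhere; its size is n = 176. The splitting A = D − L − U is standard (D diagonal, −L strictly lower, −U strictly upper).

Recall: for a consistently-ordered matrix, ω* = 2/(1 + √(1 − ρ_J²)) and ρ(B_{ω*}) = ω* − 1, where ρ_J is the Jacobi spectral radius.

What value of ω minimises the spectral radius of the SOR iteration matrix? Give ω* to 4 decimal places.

ρ_J = max_k |cos(kπ/177)| = cos(π/177) = 0.9998
√(1−ρ_J²) = |sin(π/177)| = 0.01775
ω* = 2/(1+0.01775) = 1.9651
At ω = 1.9651 every |λ(B_ω)| = ω−1, so ρ_SOR = 0.9651.

ω* = 1.9651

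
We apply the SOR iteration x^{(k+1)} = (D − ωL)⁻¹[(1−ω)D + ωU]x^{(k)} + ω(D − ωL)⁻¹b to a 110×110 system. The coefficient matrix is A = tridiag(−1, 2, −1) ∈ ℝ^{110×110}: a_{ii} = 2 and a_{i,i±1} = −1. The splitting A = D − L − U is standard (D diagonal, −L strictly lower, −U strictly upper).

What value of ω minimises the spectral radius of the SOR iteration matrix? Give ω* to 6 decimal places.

With n=110, ρ(Jacobi) = cos(π/111) = 0.999600.
root = sin(π/111) = 0.0282989  (since 1−cos² = sin²).
ω* = 2/(1+0.0282989) = 1.944960
ρ(B_{ω*}) = ω*−1 = 0.944960

ω* = 1.944960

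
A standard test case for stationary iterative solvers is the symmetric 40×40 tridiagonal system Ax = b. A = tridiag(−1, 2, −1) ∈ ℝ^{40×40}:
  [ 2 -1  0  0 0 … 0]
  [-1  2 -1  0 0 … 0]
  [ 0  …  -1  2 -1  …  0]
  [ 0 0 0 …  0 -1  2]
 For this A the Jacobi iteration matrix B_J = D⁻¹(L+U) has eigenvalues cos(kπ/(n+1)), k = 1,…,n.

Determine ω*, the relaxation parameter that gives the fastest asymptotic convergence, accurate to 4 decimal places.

n=40: λ(B_J) = 1 − λ(A)/2 = cos(kπ/41); k=1 gives ρ_J = 0.9971.
√(1−ρ_J²) = |sin(π/41)| = 0.07655
ω* = 2 / (1 + 0.07655) = 2 / 1.07655 ≈ 1.8578.
At ω = 1.8578 every |λ(B_ω)| = ω−1, so ρ_SOR = 0.8578.

ω* = 1.8578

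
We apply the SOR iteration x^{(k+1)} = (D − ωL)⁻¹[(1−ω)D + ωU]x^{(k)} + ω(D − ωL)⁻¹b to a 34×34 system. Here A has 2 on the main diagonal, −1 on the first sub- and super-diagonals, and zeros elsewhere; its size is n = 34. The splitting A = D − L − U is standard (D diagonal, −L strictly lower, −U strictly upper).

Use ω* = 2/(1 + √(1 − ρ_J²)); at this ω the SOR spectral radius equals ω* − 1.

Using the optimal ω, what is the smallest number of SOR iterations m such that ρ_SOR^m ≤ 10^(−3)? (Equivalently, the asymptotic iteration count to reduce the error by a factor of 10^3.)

m = 39

B_J for the 34×34 system has eigenvalues cos(kπ/35); ρ_J = cos(π/35) = 0.9959743.
root = sin(π/35) = 0.0896393  (since 1−cos² = sin²).
ω* = 2/(1+0.0896393) = 1.8354698
ρ_SOR = ω* − 1 = 1.8354698 − 1 = 0.8354698.
ρ_SOR^m ≤ 10^(−3) ⇔ m ≥ 3·ln10/(−ln 0.8354698) = 6.90776/0.179761 = 38.427; m = ⌈38.427⌉ = 39.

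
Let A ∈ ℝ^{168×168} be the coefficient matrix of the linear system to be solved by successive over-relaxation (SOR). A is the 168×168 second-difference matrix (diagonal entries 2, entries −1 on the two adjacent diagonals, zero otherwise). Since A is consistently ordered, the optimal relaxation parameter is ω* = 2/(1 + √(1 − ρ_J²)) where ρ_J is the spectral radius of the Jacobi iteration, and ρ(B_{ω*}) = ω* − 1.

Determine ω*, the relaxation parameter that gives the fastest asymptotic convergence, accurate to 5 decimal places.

ω* = 1.96350

½·tridiag(1,0,1) at n=168: λ_k = cos(kπ/169); max |λ| at k=1 ⇒ ρ_J = cos(π/169) ≈ 0.99983.
√(1 − cos²(π/169)) = sin(π/169) ≈ 0.018588.
Then 2/(1+√(1−ρ_J²)) = 2/(1+0.018588); ω* = 2/1.018588 = 1.96350.
[ρ_SOR] ω* − 1 = 0.96350.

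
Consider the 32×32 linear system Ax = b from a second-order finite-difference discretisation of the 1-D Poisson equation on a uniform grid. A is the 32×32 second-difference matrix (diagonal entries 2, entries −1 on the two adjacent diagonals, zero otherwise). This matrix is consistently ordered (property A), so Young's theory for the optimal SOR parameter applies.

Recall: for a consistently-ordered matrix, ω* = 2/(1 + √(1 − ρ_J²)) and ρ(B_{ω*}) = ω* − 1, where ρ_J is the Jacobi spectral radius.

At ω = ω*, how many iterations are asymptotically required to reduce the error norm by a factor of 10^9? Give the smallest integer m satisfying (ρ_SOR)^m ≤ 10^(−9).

m = 109

ρ_J = max_k |cos(kπ/33)| = cos(π/33) = 0.9954719
root = sin(π/33) = 0.0950560  (since 1−cos² = sin²).
ω* = 2/(1+0.0950560) = 1.8263906
ρ(B_{ω*}) = ω*−1 = 0.8263906
(0.8263906)^m ≤ 10^{−9}  ⇒  m·ln(0.8263906) ≤ −9·ln10  ⇒  m ≥ 108.676  ⇒  m = 109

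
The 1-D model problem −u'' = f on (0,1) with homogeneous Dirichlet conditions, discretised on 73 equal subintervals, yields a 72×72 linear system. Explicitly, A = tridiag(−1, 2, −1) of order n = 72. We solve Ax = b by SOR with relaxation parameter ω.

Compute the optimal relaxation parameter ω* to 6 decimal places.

[ρ_J] n=72: ρ(B_J) = cos(π/(n+1)) = cos(π/73) = 0.999074.
√(1 − cos²(π/73)) = sin(π/73) ≈ 0.0430222.
So ω* = 2/1.0430222 = 1.917505 (Young).
ρ_SOR = ω* − 1 ≈ 0.917505.

ω* = 1.917505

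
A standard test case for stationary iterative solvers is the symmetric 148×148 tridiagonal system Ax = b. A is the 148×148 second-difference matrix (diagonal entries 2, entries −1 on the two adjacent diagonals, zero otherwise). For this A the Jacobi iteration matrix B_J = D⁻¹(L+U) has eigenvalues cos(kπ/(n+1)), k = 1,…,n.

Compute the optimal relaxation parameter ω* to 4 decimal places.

ω* = 1.9587

½·tridiag(1,0,1) at n=148: λ_k = cos(kπ/149); max |λ| at k=1 ⇒ ρ_J = cos(π/149) ≈ 0.9998.
1 − cos²(π/149) = sin²(π/149) ⇒ √(1−ρ_J²) = sin(π/149) = 0.02108.
ω* = 2/(1+0.02108) = 1.9587
ρ_SOR = ω* − 1 = 1.9587 − 1 = 0.9587.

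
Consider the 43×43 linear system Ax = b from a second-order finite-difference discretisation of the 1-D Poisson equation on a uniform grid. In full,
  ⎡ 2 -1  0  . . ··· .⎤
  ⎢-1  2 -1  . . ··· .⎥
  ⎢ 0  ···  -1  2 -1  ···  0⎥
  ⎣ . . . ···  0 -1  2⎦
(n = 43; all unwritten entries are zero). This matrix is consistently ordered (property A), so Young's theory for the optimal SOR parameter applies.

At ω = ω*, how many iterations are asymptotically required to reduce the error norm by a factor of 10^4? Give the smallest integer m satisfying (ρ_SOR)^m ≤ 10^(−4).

m = 65

With n=43, ρ(Jacobi) = cos(π/44) = 0.9974521.
1 − cos²(π/44) = sin²(π/44) ⇒ √(1−ρ_J²) = sin(π/44) = 0.0713392.
Young: ω* = 2/(1+√(1−ρ_J²)) = 2/(1+0.0713392) = 2/1.0713392 = 1.8668224.
Hence ρ(B_{ω*}) = 1.8668224 − 1 = 0.8668224.
For 4 digits: m = 4·ln10 / (−ln 0.8668224) = 9.21034/0.142921 = 64.444; round up → m = 65.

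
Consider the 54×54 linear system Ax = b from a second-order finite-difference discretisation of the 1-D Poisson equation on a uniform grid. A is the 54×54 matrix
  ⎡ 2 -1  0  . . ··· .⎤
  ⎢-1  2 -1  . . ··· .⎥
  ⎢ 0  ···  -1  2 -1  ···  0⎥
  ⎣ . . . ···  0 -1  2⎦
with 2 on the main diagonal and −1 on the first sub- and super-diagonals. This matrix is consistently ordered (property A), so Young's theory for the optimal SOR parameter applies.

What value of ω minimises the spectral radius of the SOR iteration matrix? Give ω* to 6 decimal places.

ω* = 1.891989

[ρ_J] n=54: ρ(B_J) = cos(π/(n+1)) = cos(π/55) = 0.998369.
√(1 − cos²(π/55)) = sin(π/55) ≈ 0.0570888.
[ω*] 2 ÷ (1 + 0.0570888) = 2 ÷ 1.0570888 = 1.891989.
ρ_SOR = ω* − 1 ≈ 0.891989.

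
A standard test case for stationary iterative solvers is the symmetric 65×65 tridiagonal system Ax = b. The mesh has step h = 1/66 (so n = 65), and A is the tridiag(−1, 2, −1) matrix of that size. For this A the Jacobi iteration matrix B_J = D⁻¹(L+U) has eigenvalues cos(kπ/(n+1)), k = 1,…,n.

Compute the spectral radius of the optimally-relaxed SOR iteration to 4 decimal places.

With n=65, ρ(Jacobi) = cos(π/66) = 0.9989.
1 − cos²(π/66) = sin²(π/66) ⇒ √(1−ρ_J²) = sin(π/66) = 0.04758.
ω* = 2 / (1 + 0.04758) = 2 / 1.04758 ≈ 1.9092.
ρ_SOR = ω* − 1 ≈ 0.9092.

ρ_SOR = 0.9092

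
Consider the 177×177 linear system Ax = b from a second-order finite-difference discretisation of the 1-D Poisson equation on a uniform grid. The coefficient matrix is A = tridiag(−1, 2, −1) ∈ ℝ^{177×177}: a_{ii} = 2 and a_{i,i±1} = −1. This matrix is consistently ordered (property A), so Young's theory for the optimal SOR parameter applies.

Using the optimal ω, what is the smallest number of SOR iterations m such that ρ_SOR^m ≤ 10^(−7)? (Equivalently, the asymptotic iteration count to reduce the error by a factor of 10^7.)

m = 457

½·tridiag(1,0,1) at n=177: λ_k = cos(kπ/178); max |λ| at k=1 ⇒ ρ_J = cos(π/178) ≈ 0.9998443.
√(1−ρ_J²) simplifies to sin(π/178) = 0.0176485.
Then 2/(1+√(1−ρ_J²)) = 2/(1+0.0176485); ω* = 2/1.0176485 = 1.9653151.
ρ(B_{ω*}) = ω*−1 = 0.9653151
For 7 digits: m = 7·ln10 / (−ln 0.9653151) = 16.1181/0.0353007 = 456.594; round up → m = 457.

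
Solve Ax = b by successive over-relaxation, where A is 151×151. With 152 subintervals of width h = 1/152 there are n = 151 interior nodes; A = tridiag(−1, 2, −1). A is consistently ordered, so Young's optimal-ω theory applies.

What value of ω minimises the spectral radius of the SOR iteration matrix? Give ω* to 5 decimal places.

n=151: λ(B_J) = 1 − λ(A)/2 = cos(kπ/152); k=1 gives ρ_J = 0.99979.
1 − cos²(π/152) = sin²(π/152) ⇒ √(1−ρ_J²) = sin(π/152) = 0.020667.
ω* = 2/(1+0.020667) = 1.95950
ρ_SOR = ω* − 1 = 1.95950 − 1 = 0.95950.

ω* = 1.95950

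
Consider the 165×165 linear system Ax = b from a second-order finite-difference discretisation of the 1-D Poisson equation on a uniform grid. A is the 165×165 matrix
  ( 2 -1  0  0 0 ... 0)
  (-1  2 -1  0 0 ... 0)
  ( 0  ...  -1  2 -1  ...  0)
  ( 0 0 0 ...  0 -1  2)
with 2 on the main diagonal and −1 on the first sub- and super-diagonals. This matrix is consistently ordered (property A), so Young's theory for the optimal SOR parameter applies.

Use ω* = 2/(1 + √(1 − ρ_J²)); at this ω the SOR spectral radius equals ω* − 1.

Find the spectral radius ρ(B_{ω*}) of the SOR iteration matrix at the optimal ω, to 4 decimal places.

n=165: λ(B_J) = 1 − λ(A)/2 = cos(kπ/166); k=1 gives ρ_J = 0.9998.
1 − cos²(π/166) = sin²(π/166) ⇒ √(1−ρ_J²) = sin(π/166) = 0.01892.
So ω* = 2/1.01892 = 1.9629 (Young).
ρ_SOR = ω* − 1 = 1.9629 − 1 = 0.9629.

ρ_SOR = 0.9629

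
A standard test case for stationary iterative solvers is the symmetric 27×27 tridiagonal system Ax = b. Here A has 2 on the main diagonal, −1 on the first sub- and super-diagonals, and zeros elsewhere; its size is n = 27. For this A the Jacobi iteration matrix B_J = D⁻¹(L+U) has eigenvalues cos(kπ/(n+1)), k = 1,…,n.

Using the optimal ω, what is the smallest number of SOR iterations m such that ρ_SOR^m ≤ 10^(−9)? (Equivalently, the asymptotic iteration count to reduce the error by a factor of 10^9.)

m = 93

ρ_J = max_k |cos(kπ/28)| = cos(π/28) = 0.9937122
root = sin(π/28) = 0.1119645  (since 1−cos² = sin²).
So ω* = 2/1.1119645 = 1.7986186 (Young).
ρ(B_{ω*}) = ω*−1 = 0.7986186
ρ_SOR^m ≤ 10^(−9) ⇔ m ≥ 9·ln10/(−ln 0.7986186) = 20.7233/0.224872 = 92.156; m = ⌈92.156⌉ = 93.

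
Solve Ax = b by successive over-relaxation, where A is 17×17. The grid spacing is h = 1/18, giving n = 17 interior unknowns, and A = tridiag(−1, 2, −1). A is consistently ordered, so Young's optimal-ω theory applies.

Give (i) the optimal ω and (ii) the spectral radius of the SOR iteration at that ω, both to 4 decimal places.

½·tridiag(1,0,1) at n=17: λ_k = cos(kπ/18); max |λ| at k=1 ⇒ ρ_J = cos(π/18) ≈ 0.9848.
√(1−ρ_J²) simplifies to sin(π/18) = 0.17365.
Young: ω* = 2/(1+√(1−ρ_J²)) = 2/(1+0.17365) = 2/1.17365 = 1.7041.
and ρ(B_{ω*}) = 1.7041 − 1 = 0.7041.

ω* = 1.7041, ρ_SOR = 0.7041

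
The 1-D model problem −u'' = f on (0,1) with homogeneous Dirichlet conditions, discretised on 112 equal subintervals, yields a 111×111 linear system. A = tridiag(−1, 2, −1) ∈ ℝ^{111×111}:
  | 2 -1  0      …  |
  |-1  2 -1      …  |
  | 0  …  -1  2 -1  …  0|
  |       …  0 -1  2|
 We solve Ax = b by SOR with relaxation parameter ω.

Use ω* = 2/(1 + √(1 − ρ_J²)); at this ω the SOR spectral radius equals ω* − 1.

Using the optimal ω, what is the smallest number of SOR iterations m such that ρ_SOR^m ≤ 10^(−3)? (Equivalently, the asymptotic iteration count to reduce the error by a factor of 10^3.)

spectrum of D⁻¹(L+U) = {cos(kπ/112) : 1≤k≤111}; ρ_J = cos(π/112) = 0.9996066.
√(1 − cos²(π/112)) = sin(π/112) ≈ 0.0280463.
So ω* = 2/1.0280463 = 1.9454377 (Young).
ρ(B_{ω*}) = ω*−1 = 0.9454377
m ≥ 3·ln10 / (−ln 0.9454377) = 123.117; smallest integer m = 124.

m = 124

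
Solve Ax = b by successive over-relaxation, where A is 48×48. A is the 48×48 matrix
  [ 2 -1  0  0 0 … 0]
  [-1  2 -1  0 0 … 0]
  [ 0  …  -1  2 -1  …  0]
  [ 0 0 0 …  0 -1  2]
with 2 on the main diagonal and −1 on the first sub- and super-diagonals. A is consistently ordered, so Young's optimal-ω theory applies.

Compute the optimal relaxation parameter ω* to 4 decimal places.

ω* = 1.8796

spectrum of D⁻¹(L+U) = {cos(kπ/49) : 1≤k≤48}; ρ_J = cos(π/49) = 0.9979.
√(1 − cos²(π/49)) = sin(π/49) ≈ 0.06407.
ω* = 2 / (1 + 0.06407) = 2 / 1.06407 ≈ 1.8796.
Hence ρ(B_{ω*}) = 1.8796 − 1 = 0.8796.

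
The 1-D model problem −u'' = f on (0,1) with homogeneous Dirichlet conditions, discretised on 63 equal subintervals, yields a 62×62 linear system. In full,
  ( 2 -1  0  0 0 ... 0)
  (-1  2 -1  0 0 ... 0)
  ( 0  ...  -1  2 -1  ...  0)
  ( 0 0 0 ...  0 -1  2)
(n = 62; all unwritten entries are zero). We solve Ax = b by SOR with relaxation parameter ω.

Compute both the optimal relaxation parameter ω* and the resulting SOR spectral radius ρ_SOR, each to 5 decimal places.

ρ_J = max_k |cos(kπ/63)| = cos(π/63) = 0.99876
√(1−ρ_J²) = |sin(π/63)| = 0.049846
ω* = 2/(1 + 0.049846) = 2/1.049846 = 1.90504.
ρ_SOR = ω* − 1 = 1.90504 − 1 = 0.90504.

ω* = 1.90504, ρ_SOR = 0.90504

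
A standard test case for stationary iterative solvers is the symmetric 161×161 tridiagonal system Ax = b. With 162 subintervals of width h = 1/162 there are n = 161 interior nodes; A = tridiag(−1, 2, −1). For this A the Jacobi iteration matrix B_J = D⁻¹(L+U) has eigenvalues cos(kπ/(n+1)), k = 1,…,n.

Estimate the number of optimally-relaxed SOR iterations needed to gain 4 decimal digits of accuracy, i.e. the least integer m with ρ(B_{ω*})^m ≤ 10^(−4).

With n=161, ρ(Jacobi) = cos(π/162) = 0.9998120.
root = sin(π/162) = 0.0193913  (since 1−cos² = sin²).
[ω*] 2 ÷ (1 + 0.0193913) = 2 ÷ 1.0193913 = 1.9619551.
[ρ_SOR] ω* − 1 = 0.9619551.
(0.9619551)^m ≤ 10^{−4}  ⇒  m·ln(0.9619551) ≤ −4·ln10  ⇒  m ≥ 237.456  ⇒  m = 238

m = 238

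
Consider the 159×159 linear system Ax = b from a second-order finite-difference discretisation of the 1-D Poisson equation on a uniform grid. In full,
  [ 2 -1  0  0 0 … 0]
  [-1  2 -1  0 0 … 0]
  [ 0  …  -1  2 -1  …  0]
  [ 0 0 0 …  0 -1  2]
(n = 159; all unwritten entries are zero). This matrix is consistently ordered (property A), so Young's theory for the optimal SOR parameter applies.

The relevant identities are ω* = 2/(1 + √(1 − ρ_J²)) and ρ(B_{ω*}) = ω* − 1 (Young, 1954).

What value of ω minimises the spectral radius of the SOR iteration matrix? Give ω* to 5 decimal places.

ω* = 1.96149

[ρ_J] n=159: ρ(B_J) = cos(π/(n+1)) = cos(π/160) = 0.99981.
√(1−ρ_J²) = |sin(π/160)| = 0.019634
ω* = 2/(1+0.019634) = 1.96149
ρ(B_{ω*}) = ω*−1 = 0.96149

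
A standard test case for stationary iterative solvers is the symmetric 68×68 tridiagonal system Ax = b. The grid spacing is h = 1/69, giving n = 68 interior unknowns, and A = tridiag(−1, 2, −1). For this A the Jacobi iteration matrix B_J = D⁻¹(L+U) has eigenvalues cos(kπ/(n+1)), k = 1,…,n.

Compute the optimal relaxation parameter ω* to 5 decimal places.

½·tridiag(1,0,1) at n=68: λ_k = cos(kπ/69); max |λ| at k=1 ⇒ ρ_J = cos(π/69) ≈ 0.99896.
√(1 − cos²(π/69)) = sin(π/69) ≈ 0.045515.
[ω*] 2 ÷ (1 + 0.045515) = 2 ÷ 1.045515 = 1.91293.
ρ_SOR = ω* − 1 = 1.91293 − 1 = 0.91293.

ω* = 1.91293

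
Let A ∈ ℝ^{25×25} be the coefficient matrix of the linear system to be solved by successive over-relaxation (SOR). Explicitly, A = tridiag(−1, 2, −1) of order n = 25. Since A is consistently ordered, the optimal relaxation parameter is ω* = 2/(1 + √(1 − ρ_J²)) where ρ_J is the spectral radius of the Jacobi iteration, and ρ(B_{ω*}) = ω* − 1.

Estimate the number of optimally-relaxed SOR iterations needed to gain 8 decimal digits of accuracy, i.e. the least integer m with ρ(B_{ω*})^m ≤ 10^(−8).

With n=25, ρ(Jacobi) = cos(π/26) = 0.9927089.
√(1−ρ_J²) simplifies to sin(π/26) = 0.1205367.
Young: ω* = 2/(1+√(1−ρ_J²)) = 2/(1+0.1205367) = 2/1.1205367 = 1.7848590.
ρ(B_{ω*}) = ω*−1 = 0.7848590
ρ_SOR^m ≤ 10^(−8) ⇔ m ≥ 8·ln10/(−ln 0.7848590) = 18.4207/0.242251 = 76.040; m = ⌈76.040⌉ = 77.

m = 77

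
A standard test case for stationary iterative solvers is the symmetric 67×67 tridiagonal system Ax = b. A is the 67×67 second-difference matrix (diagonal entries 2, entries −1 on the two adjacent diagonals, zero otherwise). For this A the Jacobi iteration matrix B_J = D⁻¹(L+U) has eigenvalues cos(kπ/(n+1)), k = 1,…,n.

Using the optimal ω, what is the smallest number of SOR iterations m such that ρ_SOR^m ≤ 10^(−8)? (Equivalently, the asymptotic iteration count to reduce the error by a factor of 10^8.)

m = 200

½·tridiag(1,0,1) at n=67: λ_k = cos(kπ/68); max |λ| at k=1 ⇒ ρ_J = cos(π/68) ≈ 0.9989330.
√(1−ρ_J²) = |sin(π/68)| = 0.0461835
So ω* = 2/1.0461835 = 1.9117105 (Young).
At ω = 1.9117105 every |λ(B_ω)| = ω−1, so ρ_SOR = 0.9117105.
For 8 digits: m = 8·ln10 / (−ln 0.9117105) = 18.4207/0.0924328 = 199.287; round up → m = 200.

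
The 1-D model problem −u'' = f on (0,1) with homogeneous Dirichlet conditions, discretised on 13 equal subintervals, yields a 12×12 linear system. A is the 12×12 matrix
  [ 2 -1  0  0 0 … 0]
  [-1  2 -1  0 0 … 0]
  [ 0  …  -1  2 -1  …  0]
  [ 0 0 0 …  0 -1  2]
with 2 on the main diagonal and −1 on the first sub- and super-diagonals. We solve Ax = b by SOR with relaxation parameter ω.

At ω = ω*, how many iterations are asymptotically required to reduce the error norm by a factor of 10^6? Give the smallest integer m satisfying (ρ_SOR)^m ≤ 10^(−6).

m = 29

spectrum of D⁻¹(L+U) = {cos(kπ/13) : 1≤k≤12}; ρ_J = cos(π/13) = 0.9709418.
√(1−ρ_J²) = |sin(π/13)| = 0.2393157
ω* = 2/(1 + 0.2393157) = 2/1.2393157 = 1.6137938.
Hence ρ(B_{ω*}) = 1.6137938 − 1 = 0.6137938.
Need (0.6137938)^m ≤ 10^(−6): m ≥ 6·ln10/|ln 0.6137938| = 13.8155/0.488096 = 28.305 ⇒ m = 29.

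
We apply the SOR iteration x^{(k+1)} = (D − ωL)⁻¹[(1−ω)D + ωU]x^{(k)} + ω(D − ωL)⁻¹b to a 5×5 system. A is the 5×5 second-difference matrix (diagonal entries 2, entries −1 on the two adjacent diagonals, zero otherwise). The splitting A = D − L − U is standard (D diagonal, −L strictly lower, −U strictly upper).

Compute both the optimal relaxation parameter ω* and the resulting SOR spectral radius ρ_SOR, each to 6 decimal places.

½·tridiag(1,0,1) at n=5: λ_k = cos(kπ/6); max |λ| at k=1 ⇒ ρ_J = cos(π/6) ≈ 0.866025.
√(1−ρ_J²) = |sin(π/6)| = 0.5000000
So ω* = 2/1.5000000 = 1.333333 (Young).
Hence ρ(B_{ω*}) = 1.333333 − 1 = 0.333333.

ω* = 1.333333, ρ_SOR = 0.333333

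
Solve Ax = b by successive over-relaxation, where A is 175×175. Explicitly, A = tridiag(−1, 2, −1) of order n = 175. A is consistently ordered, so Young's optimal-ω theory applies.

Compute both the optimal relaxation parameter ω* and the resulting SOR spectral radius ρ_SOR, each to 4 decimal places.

½·tridiag(1,0,1) at n=175: λ_k = cos(kπ/176); max |λ| at k=1 ⇒ ρ_J = cos(π/176) ≈ 0.9998.
root = sin(π/176) = 0.01785  (since 1−cos² = sin²).
So ω* = 2/1.01785 = 1.9649 (Young).
and ρ(B_{ω*}) = 1.9649 − 1 = 0.9649.

ω* = 1.9649, ρ_SOR = 0.9649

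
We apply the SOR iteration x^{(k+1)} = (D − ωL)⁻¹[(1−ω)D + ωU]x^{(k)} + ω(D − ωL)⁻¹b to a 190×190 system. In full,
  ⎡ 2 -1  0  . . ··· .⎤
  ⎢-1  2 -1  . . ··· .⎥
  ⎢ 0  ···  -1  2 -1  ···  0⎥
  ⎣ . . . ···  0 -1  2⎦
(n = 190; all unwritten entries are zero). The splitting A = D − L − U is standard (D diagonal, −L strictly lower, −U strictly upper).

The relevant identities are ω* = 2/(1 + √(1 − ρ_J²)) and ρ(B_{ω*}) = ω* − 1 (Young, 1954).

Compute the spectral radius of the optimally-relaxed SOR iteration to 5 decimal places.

ρ_SOR = 0.96764

With n=190, ρ(Jacobi) = cos(π/191) = 0.99986.
1 − cos²(π/191) = sin²(π/191) ⇒ √(1−ρ_J²) = sin(π/191) = 0.016447.
ω* = 2/(1+0.016447) = 1.96764
Hence ρ(B_{ω*}) = 1.96764 − 1 = 0.96764.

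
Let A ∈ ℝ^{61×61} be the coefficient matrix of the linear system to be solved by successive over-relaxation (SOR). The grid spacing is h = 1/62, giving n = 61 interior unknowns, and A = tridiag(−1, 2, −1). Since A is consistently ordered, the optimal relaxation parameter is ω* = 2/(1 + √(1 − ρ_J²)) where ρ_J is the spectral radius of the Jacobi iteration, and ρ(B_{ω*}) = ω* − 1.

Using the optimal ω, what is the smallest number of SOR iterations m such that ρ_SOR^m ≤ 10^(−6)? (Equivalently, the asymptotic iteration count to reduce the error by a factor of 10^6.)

B_J for the 61×61 system has eigenvalues cos(kπ/62); ρ_J = cos(π/62) = 0.9987165.
√(1−ρ_J²) simplifies to sin(π/62) = 0.0506492.
ω* = 2/(1+0.0506492) = 1.9035849
ρ_SOR = ω* − 1 ≈ 0.9035849.
For 6 digits: m = 6·ln10 / (−ln 0.9035849) = 13.8155/0.101385 = 136.268; round up → m = 137.

m = 137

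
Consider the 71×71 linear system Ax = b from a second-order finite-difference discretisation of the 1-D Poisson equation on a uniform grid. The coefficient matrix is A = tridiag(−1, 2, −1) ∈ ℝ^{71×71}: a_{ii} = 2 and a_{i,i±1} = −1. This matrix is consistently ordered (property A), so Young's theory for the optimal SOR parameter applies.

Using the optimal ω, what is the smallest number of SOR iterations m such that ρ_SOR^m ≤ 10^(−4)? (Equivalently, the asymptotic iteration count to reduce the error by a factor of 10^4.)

m = 106

spectrum of D⁻¹(L+U) = {cos(kπ/72) : 1≤k≤71}; ρ_J = cos(π/72) = 0.9990482.
√(1 − cos²(π/72)) = sin(π/72) ≈ 0.0436194.
ω* = 2/(1 + 0.0436194) = 2/1.0436194 = 1.9164075.
Hence ρ(B_{ω*}) = 1.9164075 − 1 = 0.9164075.
4·ln10 = 9.21034; −ln(0.9164075) = 0.0872941; m = ⌈9.21034/0.0872941⌉ = ⌈105.509⌉ = 106.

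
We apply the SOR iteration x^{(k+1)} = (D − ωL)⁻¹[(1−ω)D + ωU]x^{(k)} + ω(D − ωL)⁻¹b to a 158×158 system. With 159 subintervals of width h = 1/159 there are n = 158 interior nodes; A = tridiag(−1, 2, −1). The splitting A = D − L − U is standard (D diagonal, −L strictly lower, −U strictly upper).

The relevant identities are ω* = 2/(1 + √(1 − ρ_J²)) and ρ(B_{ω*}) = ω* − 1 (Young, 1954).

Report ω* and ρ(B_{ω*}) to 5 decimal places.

n=158: λ(B_J) = 1 − λ(A)/2 = cos(kπ/159); k=1 gives ρ_J = 0.99980.
√(1 − cos²(π/159)) = sin(π/159) ≈ 0.019757.
So ω* = 2/1.019757 = 1.96125 (Young).
At ω = 1.96125 every |λ(B_ω)| = ω−1, so ρ_SOR = 0.96125.

ω* = 1.96125, ρ_SOR = 0.96125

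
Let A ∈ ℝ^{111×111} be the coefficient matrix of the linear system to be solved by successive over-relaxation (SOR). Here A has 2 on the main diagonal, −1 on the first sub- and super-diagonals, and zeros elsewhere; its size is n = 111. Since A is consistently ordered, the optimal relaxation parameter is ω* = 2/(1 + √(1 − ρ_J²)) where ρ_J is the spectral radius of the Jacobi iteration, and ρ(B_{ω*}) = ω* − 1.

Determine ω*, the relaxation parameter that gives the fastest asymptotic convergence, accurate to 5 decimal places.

ρ_J = max_k |cos(kπ/112)| = cos(π/112) = 0.99961
1 − cos²(π/112) = sin²(π/112) ⇒ √(1−ρ_J²) = sin(π/112) = 0.028046.
ω* = 2 / (1 + 0.028046) = 2 / 1.028046 ≈ 1.94544.
ρ_SOR = ω* − 1 ≈ 0.94544.

ω* = 1.94544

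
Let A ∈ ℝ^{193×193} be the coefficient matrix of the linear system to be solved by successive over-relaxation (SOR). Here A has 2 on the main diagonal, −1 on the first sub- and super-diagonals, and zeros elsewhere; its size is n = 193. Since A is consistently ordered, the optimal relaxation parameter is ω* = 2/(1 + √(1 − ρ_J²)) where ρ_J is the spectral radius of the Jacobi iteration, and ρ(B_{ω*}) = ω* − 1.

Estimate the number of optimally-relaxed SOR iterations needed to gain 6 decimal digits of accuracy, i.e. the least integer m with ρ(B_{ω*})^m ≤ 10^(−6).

m = 427

ρ_J = max_k |cos(kπ/194)| = cos(π/194) = 0.9998689
√(1 − cos²(π/194)) = sin(π/194) ≈ 0.0161931.
ω* = 2/(1+0.0161931) = 1.9681299
and ρ(B_{ω*}) = 1.9681299 − 1 = 0.9681299.
ρ_SOR^m ≤ 10^(−6) ⇔ m ≥ 6·ln10/(−ln 0.9681299) = 13.8155/0.032389 = 426.549; m = ⌈426.549⌉ = 427.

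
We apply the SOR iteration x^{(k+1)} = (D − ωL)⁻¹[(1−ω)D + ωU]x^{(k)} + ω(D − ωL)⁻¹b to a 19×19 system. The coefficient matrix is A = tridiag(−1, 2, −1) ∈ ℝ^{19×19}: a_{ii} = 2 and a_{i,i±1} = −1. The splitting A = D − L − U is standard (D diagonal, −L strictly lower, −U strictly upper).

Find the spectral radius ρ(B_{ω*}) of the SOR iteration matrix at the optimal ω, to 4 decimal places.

ρ_SOR = 0.7295

[ρ_J] n=19: ρ(B_J) = cos(π/(n+1)) = cos(π/20) = 0.9877.
√(1−ρ_J²) simplifies to sin(π/20) = 0.15643.
Young: ω* = 2/(1+√(1−ρ_J²)) = 2/(1+0.15643) = 2/1.15643 = 1.7295.
ρ(B_{ω*}) = ω*−1 = 0.7295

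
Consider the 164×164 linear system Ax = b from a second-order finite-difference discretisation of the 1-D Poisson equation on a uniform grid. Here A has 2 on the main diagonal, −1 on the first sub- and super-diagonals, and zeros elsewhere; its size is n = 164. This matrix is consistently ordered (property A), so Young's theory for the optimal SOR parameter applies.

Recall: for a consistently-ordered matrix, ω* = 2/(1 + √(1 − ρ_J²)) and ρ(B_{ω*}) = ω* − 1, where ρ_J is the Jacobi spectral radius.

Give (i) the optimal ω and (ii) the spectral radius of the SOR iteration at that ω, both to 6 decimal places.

ω* = 1.962634, ρ_SOR = 0.962634

spectrum of D⁻¹(L+U) = {cos(kπ/165) : 1≤k≤164}; ρ_J = cos(π/165) = 0.999819.
√(1 − cos²(π/165)) = sin(π/165) ≈ 0.0190388.
Then 2/(1+√(1−ρ_J²)) = 2/(1+0.0190388); ω* = 2/1.0190388 = 1.962634.
and ρ(B_{ω*}) = 1.962634 − 1 = 0.962634.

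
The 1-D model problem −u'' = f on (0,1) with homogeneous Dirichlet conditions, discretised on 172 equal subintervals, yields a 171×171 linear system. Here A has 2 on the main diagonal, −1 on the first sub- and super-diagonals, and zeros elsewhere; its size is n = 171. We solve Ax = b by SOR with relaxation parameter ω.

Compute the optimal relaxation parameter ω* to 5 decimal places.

ω* = 1.96413

spectrum of D⁻¹(L+U) = {cos(kπ/172) : 1≤k≤171}; ρ_J = cos(π/172) = 0.99983.
√(1 − cos²(π/172)) = sin(π/172) ≈ 0.018264.
ω* = 2 / (1 + 0.018264) = 2 / 1.018264 ≈ 1.96413.
ρ_SOR = ω* − 1 = 1.96413 − 1 = 0.96413.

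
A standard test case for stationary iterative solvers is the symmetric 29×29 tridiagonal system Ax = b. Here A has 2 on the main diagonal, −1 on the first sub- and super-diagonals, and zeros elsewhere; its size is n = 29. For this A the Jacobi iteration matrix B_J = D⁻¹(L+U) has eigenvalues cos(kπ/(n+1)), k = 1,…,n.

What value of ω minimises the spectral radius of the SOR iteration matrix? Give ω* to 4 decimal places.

ω* = 1.8107

ρ_J = max_k |cos(kπ/30)| = cos(π/30) = 0.9945
1 − cos²(π/30) = sin²(π/30) ⇒ √(1−ρ_J²) = sin(π/30) = 0.10453.
ω* = 2/(1+0.10453) = 1.8107
ρ_SOR = ω* − 1 ≈ 0.8107.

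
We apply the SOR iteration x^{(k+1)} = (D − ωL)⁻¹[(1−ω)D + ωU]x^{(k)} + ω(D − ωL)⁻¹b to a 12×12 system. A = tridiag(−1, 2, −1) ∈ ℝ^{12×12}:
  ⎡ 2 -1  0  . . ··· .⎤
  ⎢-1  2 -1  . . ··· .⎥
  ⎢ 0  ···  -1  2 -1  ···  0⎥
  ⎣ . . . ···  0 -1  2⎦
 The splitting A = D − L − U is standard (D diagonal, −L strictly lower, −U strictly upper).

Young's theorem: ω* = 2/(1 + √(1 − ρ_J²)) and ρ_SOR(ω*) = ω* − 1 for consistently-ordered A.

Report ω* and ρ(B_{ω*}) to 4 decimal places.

½·tridiag(1,0,1) at n=12: λ_k = cos(kπ/13); max |λ| at k=1 ⇒ ρ_J = cos(π/13) ≈ 0.9709.
√(1−ρ_J²) = |sin(π/13)| = 0.23932
So ω* = 2/1.23932 = 1.6138 (Young).
ρ(B_{ω*}) = ω*−1 = 0.6138

ω* = 1.6138, ρ_SOR = 0.6138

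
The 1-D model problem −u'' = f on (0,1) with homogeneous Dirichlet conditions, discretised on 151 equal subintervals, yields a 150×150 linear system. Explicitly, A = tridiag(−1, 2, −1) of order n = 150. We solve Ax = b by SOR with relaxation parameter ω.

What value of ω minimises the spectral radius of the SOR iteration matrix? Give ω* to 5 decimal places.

[ρ_J] n=150: ρ(B_J) = cos(π/(n+1)) = cos(π/151) = 0.99978.
root = sin(π/151) = 0.020804  (since 1−cos² = sin²).
So ω* = 2/1.020804 = 1.95924 (Young).
[ρ_SOR] ω* − 1 = 0.95924.

ω* = 1.95924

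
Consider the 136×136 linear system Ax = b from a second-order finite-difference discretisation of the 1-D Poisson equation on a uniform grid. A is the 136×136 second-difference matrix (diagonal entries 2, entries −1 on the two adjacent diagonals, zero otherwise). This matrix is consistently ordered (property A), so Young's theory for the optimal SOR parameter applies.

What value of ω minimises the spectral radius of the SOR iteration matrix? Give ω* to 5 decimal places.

[ρ_J] n=136: ρ(B_J) = cos(π/(n+1)) = cos(π/137) = 0.99974.
√(1 − cos²(π/137)) = sin(π/137) ≈ 0.022929.
So ω* = 2/1.022929 = 1.95517 (Young).
ρ_SOR = ω* − 1 = 1.95517 − 1 = 0.95517.

ω* = 1.95517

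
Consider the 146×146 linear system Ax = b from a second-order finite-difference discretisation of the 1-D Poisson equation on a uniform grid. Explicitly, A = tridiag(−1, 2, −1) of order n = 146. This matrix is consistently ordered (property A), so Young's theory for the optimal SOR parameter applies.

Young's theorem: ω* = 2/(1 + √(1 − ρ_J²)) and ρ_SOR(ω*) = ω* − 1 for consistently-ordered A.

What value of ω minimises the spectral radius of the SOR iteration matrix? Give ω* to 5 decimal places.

spectrum of D⁻¹(L+U) = {cos(kπ/147) : 1≤k≤146}; ρ_J = cos(π/147) = 0.99977.
root = sin(π/147) = 0.021370  (since 1−cos² = sin²).
[ω*] 2 ÷ (1 + 0.021370) = 2 ÷ 1.021370 = 1.95815.
ρ_SOR = ω* − 1 ≈ 0.95815.

ω* = 1.95815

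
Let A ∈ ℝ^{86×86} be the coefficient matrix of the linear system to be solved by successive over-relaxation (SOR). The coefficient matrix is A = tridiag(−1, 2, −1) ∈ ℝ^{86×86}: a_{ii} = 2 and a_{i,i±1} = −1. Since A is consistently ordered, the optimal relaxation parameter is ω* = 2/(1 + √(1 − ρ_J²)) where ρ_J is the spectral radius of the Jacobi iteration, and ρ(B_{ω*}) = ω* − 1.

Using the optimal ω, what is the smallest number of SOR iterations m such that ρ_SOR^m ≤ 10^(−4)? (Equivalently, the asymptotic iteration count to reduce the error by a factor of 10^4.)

n=86: λ(B_J) = 1 − λ(A)/2 = cos(kπ/87); k=1 gives ρ_J = 0.9993481.
root = sin(π/87) = 0.0361024  (since 1−cos² = sin²).
ω* = 2/(1+0.0361024) = 1.9303111
and ρ(B_{ω*}) = 1.9303111 − 1 = 0.9303111.
Need (0.9303111)^m ≤ 10^(−4): m ≥ 4·ln10/|ln 0.9303111| = 9.21034/0.0722362 = 127.503 ⇒ m = 128.

m = 128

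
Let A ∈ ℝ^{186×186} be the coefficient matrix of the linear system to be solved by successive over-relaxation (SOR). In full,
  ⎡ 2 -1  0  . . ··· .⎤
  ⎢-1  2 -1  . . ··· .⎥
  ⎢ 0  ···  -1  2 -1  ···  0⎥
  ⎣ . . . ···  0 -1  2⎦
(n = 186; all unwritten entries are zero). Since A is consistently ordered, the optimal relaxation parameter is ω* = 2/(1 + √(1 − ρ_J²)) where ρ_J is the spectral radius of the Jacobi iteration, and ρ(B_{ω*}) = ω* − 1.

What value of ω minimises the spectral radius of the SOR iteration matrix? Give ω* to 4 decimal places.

ω* = 1.9670

spectrum of D⁻¹(L+U) = {cos(kπ/187) : 1≤k≤186}; ρ_J = cos(π/187) = 0.9999.
√(1−ρ_J²) = |sin(π/187)| = 0.01680
[ω*] 2 ÷ (1 + 0.01680) = 2 ÷ 1.01680 = 1.9670.
Hence ρ(B_{ω*}) = 1.9670 − 1 = 0.9670.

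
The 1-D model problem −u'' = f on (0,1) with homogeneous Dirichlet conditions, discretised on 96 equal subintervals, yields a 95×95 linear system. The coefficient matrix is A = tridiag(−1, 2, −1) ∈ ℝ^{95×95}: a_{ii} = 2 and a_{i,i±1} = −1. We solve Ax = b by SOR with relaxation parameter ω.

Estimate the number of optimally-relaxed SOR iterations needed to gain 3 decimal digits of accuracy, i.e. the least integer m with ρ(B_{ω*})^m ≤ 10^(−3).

m = 106

½·tridiag(1,0,1) at n=95: λ_k = cos(kπ/96); max |λ| at k=1 ⇒ ρ_J = cos(π/96) ≈ 0.9994646.
root = sin(π/96) = 0.0327191  (since 1−cos² = sin²).
Then 2/(1+√(1−ρ_J²)) = 2/(1+0.0327191); ω* = 2/1.0327191 = 1.9366350.
ρ(B_{ω*}) = ω*−1 = 0.9366350
For 3 digits: m = 3·ln10 / (−ln 0.9366350) = 6.90776/0.0654616 = 105.524; round up → m = 106.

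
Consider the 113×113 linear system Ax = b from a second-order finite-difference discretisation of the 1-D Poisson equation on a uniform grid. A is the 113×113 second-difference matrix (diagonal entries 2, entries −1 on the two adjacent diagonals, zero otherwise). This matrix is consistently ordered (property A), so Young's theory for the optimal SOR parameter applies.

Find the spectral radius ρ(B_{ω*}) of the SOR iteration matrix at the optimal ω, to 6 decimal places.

ρ_SOR = 0.946369

n=113: λ(B_J) = 1 − λ(A)/2 = cos(kπ/114); k=1 gives ρ_J = 0.999620.
√(1−ρ_J²) = |sin(π/114)| = 0.0275543
So ω* = 2/1.0275543 = 1.946369 (Young).
[ρ_SOR] ω* − 1 = 0.946369.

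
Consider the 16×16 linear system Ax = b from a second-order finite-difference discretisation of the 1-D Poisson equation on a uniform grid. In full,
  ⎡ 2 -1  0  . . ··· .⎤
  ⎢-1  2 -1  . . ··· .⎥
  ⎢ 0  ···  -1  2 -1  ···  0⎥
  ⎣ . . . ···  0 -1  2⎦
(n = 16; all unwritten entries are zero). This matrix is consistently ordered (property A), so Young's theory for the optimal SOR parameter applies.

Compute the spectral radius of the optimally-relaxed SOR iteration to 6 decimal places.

ρ_J = max_k |cos(kπ/17)| = cos(π/17) = 0.982973
√(1 − cos²(π/17)) = sin(π/17) ≈ 0.1837495.
ω* = 2/(1 + 0.1837495) = 2/1.1837495 = 1.689547.
Hence ρ(B_{ω*}) = 1.689547 − 1 = 0.689547.

ρ_SOR = 0.689547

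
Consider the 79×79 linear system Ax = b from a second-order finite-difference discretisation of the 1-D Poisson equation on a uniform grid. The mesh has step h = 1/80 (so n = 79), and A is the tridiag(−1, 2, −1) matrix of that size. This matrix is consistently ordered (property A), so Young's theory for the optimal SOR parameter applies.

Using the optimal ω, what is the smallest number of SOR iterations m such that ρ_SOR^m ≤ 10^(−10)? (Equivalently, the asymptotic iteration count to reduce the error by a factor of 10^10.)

m = 294

With n=79, ρ(Jacobi) = cos(π/80) = 0.9992290.
root = sin(π/80) = 0.0392598  (since 1−cos² = sin²).
ω* = 2/(1 + 0.0392598) = 2/1.0392598 = 1.9244466.
At ω = 1.9244466 every |λ(B_ω)| = ω−1, so ρ_SOR = 0.9244466.
10·ln10 = 23.0259; −ln(0.9244466) = 0.07856; m = ⌈23.0259/0.07856⌉ = ⌈293.100⌉ = 294.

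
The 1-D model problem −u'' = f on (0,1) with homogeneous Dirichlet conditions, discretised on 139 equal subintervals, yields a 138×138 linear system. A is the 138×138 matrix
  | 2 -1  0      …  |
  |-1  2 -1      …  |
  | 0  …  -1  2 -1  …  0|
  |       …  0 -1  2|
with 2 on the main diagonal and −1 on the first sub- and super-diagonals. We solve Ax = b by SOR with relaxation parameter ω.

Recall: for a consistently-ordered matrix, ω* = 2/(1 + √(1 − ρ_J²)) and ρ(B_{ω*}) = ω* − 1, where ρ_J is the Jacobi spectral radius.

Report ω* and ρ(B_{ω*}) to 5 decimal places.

ω* = 1.95580, ρ_SOR = 0.95580

ρ_J = max_k |cos(kπ/139)| = cos(π/139) = 0.99974
√(1−ρ_J²) = |sin(π/139)| = 0.022599
Then 2/(1+√(1−ρ_J²)) = 2/(1+0.022599); ω* = 2/1.022599 = 1.95580.
ρ(B_{ω*}) = ω*−1 = 0.95580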